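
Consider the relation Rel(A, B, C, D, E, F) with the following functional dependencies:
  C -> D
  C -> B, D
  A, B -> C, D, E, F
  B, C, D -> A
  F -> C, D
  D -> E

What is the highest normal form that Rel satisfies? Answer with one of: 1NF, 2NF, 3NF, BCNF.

Candidate keys: {A, B}, {C}, {F}. Prime attributes: {A, B, C, F}.
D -> E breaks BCNF: {D}⁺ = {D, E}, so {D} is not a superkey.
D -> E has non-prime {E} on the right and a non-superkey on the left, so 3NF fails.
Checking every proper subset of each key, none determines a non-prime attribute — 2NF is satisfied.

2NF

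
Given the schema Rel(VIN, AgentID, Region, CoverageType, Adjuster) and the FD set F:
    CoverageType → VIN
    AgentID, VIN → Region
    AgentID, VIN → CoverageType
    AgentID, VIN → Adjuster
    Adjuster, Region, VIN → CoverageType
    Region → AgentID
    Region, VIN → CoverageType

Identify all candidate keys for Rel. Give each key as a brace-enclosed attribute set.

{AgentID, CoverageType}, {AgentID, VIN}, {CoverageType, Region}, {Region, VIN}

{AgentID, CoverageType}⁺ = {Adjuster, AgentID, CoverageType, Region, VIN}, which is every attribute, so {AgentID, CoverageType} is a candidate key.
{AgentID, VIN}⁺ = {Adjuster, AgentID, CoverageType, Region, VIN}, which is every attribute, so {AgentID, VIN} is a candidate key.
{CoverageType, Region}⁺ = {Adjuster, AgentID, CoverageType, Region, VIN}, which is every attribute, so {CoverageType, Region} is a candidate key.
{Region, VIN}⁺ = {Adjuster, AgentID, CoverageType, Region, VIN}, which is every attribute, so {Region, VIN} is a candidate key.
These are minimal and exhaustive — every other superkey contains one of them.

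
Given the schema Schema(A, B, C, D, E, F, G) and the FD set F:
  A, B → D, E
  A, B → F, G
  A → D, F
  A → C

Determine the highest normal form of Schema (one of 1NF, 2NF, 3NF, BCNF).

1NF

Candidate key: {A, B}. Prime attributes: {A, B}.
For A → D, F we have {A}⁺ = {A, C, D, F}; {A} is not a superkey, so BCNF fails.
Because {D, F} are non-prime and the left side of A → D, F is not a superkey, the relation is not in 3NF.
Since {A} ⊂ {A, B} and {A}⁺ ⊇ {C, D, F} with {C, D, F} non-prime, there is a partial dependency; 2NF fails.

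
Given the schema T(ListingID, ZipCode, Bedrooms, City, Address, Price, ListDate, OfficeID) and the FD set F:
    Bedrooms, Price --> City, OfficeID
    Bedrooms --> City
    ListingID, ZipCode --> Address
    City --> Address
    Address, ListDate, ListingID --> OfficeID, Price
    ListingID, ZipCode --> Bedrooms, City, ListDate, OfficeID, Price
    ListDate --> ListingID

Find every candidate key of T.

{ZipCode} never appears on the right of any FD, so every key must include it.
Closure of {ListDate, ZipCode} is {Address, Bedrooms, City, ListDate, ListingID, OfficeID, Price, ZipCode}, the whole schema; {ListDate, ZipCode} is a candidate key.
Closure of {ListingID, ZipCode} is {Address, Bedrooms, City, ListDate, ListingID, OfficeID, Price, ZipCode}, the whole schema; {ListingID, ZipCode} is a candidate key.
These are minimal and exhaustive — every other superkey contains one of them.

{ListDate, ZipCode}, {ListingID, ZipCode}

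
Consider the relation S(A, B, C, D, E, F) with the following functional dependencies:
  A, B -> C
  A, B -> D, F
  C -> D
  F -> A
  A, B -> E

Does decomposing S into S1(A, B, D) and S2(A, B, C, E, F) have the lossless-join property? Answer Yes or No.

Common attributes: {A, B}; their closure is {A, B, C, D, E, F}.
Since S1 ⊆ {A, B, C, D, E, F}, the intersection is a superkey of S1; the decomposition is lossless.

Yes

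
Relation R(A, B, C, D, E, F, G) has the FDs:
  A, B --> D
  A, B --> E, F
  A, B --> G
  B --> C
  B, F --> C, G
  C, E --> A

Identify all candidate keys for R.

{A, B}, {B, E}

No FD produces {B}, so it must be in every candidate key.
{A, B}⁺ = {A, B, C, D, E, F, G} — all of the relation — so {A, B} is a candidate key.
{B, E}⁺ = {A, B, C, D, E, F, G} — all of the relation — so {B, E} is a candidate key.
No proper subset of any of these is a key, and no other minimal superkey exists.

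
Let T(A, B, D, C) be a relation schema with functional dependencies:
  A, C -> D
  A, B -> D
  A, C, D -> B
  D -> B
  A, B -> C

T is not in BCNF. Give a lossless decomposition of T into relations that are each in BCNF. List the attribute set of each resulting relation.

Candidate keys of the original relation: {A, B}, {A, C}, {A, D}.
In {A, B, C, D}, {D} is not a superkey ({D}⁺ restricted to this set is {B, D}), so split on D -> B into {B, D} and {A, C, D}.
{B, D}: every determinant is a superkey — BCNF.
{A, C, D}: every determinant is a superkey — BCNF.

{A, C, D}; {B, D}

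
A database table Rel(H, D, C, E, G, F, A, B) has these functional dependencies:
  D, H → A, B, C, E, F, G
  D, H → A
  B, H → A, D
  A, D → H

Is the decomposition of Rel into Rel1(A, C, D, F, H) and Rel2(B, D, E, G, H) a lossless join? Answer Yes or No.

Common attributes: {D, H}; their closure is {A, B, C, D, E, F, G, H}.
Since Rel1 ⊆ {A, B, C, D, E, F, G, H}, the intersection is a superkey of Rel1; the decomposition is lossless.

Yes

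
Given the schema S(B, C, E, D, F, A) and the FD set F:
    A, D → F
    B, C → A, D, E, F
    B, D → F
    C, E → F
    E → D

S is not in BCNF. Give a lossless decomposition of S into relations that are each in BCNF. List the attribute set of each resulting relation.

{A, B, C, E}; {A, D, F}; {D, E}

Candidate key of the original relation: {B, C}.
In {A, B, C, D, E, F}, {A, D} is not a superkey ({A, D}⁺ restricted to this set is {A, D, F}), so split on A, D → F into {A, D, F} and {A, B, C, D, E}.
{A, D, F} is in BCNF.
In {A, B, C, D, E}, {C, E} is not a superkey ({C, E}⁺ restricted to this set is {C, D, E}), so split on C, E → D into {C, D, E} and {A, B, C, E}.
In {C, D, E}, {E} is not a superkey ({E}⁺ restricted to this set is {D, E}), so split on E → D into {D, E} and {C, E}.
{D, E} is in BCNF.
{C, E} is in BCNF.
{A, B, C, E} is in BCNF.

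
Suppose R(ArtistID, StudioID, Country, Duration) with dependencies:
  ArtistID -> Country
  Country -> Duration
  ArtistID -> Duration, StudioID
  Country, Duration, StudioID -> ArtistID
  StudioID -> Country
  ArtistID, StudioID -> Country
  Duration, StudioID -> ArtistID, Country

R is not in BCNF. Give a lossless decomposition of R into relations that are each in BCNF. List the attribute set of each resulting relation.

Candidate keys of the original relation: {ArtistID}, {StudioID}.
Within {ArtistID, Country, Duration, StudioID}: {Country}⁺ ∩ {ArtistID, Country, Duration, StudioID} = {Country, Duration}, not the whole set, so Country -> Duration violates BCNF; decompose into {Country, Duration} and {ArtistID, Country, StudioID}.
{Country, Duration} is in BCNF.
{ArtistID, Country, StudioID} is in BCNF.

{ArtistID, Country, StudioID}; {Country, Duration}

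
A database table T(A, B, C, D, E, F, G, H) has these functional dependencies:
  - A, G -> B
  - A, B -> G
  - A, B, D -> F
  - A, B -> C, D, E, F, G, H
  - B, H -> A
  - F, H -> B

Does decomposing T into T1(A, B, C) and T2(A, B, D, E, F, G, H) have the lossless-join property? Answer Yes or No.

The shared attributes are {A, B} and {A, B}⁺ = {A, B, C, D, E, F, G, H}.
T1 is contained in that closure, so T1 ∩ T2 -> T1 holds and the join is lossless.

Yes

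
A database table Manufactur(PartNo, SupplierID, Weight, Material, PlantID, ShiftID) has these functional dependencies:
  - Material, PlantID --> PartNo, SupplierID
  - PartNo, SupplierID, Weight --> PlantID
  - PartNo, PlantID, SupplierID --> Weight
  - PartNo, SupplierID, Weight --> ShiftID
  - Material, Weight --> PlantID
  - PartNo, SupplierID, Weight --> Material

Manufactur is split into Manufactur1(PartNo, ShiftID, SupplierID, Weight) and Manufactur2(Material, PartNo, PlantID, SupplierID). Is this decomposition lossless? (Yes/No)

No

Manufactur1 ∩ Manufactur2 = {PartNo, SupplierID}; its closure under F is {PartNo, SupplierID}.
Manufactur1 ⊄ {PartNo, SupplierID} and Manufactur2 ⊄ {PartNo, SupplierID}, so the split is lossy.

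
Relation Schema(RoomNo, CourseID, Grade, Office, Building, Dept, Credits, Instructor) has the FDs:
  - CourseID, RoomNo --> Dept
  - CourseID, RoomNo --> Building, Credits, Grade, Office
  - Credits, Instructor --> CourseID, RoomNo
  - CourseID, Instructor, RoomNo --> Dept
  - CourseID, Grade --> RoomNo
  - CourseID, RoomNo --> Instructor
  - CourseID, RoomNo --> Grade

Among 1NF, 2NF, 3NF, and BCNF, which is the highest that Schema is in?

Candidate keys: {CourseID, Grade}, {CourseID, RoomNo}, {Credits, Instructor}. Prime attributes: {CourseID, Credits, Grade, Instructor, RoomNo}.
The left-hand side of every FD is a superkey, so BCNF is satisfied.

BCNF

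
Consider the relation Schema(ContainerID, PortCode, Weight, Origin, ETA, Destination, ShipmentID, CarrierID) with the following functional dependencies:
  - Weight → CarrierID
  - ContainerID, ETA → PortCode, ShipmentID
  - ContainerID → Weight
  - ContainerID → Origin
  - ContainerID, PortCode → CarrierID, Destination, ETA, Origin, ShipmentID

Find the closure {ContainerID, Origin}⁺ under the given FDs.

{CarrierID, ContainerID, Origin, Weight}

Start with {ContainerID, Origin}.
ContainerID → Weight applies; add {Weight} → now {ContainerID, Origin, Weight}.
Weight → CarrierID applies; add {CarrierID} → now {CarrierID, ContainerID, Origin, Weight}.
No further FD applies.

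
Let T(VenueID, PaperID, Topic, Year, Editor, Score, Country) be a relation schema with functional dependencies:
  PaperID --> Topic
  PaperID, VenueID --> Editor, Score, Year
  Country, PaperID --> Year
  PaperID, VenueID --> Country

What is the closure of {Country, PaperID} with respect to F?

{Country, PaperID, Topic, Year}

Start with {Country, PaperID}.
PaperID --> Topic applies; add {Topic} → now {Country, PaperID, Topic}.
Country, PaperID --> Year applies; add {Year} → now {Country, PaperID, Topic, Year}.
No further FD applies.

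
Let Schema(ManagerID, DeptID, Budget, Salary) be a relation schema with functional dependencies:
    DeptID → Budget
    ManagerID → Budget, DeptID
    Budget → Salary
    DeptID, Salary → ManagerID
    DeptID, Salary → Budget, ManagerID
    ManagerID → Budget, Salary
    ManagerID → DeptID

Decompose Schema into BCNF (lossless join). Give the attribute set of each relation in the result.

Candidate keys of the original relation: {DeptID}, {ManagerID}.
Within {Budget, DeptID, ManagerID, Salary}: {Budget}⁺ ∩ {Budget, DeptID, ManagerID, Salary} = {Budget, Salary}, not the whole set, so Budget → Salary violates BCNF; decompose into {Budget, Salary} and {Budget, DeptID, ManagerID}.
{Budget, Salary}: every determinant is a superkey — BCNF.
{Budget, DeptID, ManagerID}: every determinant is a superkey — BCNF.

{Budget, DeptID, ManagerID}; {Budget, Salary}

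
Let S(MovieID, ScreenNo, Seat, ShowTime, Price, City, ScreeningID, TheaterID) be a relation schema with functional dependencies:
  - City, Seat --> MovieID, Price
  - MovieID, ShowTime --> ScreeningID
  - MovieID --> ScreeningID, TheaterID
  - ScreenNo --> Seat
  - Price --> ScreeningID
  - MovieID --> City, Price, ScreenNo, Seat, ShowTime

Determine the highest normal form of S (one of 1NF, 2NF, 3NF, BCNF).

Candidate keys: {City, ScreenNo}, {City, Seat}, {MovieID}. Prime attributes: {City, MovieID, ScreenNo, Seat}.
For ScreenNo --> Seat we have {ScreenNo}⁺ = {ScreenNo, Seat}; {ScreenNo} is not a superkey, so BCNF fails.
Because {ScreeningID} is non-prime and the left side of Price --> ScreeningID is not a superkey, the relation is not in 3NF.
No proper subset of a key has a non-prime attribute in its closure, so there is no partial dependency; 2NF holds.

2NF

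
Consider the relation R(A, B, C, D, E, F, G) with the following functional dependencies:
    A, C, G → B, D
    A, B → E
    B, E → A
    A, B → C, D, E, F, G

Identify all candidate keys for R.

Closure of {A, B} is {A, B, C, D, E, F, G}, the whole schema; {A, B} is a candidate key.
Closure of {B, E} is {A, B, C, D, E, F, G}, the whole schema; {B, E} is a candidate key.
Closure of {A, C, G} is {A, B, C, D, E, F, G}, the whole schema; {A, C, G} is a candidate key.
No proper subset of any of these is a key, and no other minimal superkey exists.

{A, B}, {A, C, G}, {B, E}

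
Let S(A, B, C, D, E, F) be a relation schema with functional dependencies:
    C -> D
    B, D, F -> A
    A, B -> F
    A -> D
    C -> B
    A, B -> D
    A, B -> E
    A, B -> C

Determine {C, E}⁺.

{B, C, D, E}

Start with {C, E}.
C -> D applies; add {D} → now {C, D, E}.
C -> B applies; add {B} → now {B, C, D, E}.
No further FD applies.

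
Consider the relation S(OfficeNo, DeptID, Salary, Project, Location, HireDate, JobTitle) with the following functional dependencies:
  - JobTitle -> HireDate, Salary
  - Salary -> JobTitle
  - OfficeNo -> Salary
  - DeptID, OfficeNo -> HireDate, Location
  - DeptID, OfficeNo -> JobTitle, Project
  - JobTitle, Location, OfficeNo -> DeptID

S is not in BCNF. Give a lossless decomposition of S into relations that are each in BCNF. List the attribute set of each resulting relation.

Candidate keys of the original relation: {DeptID, OfficeNo}, {Location, OfficeNo}.
Within {DeptID, HireDate, JobTitle, Location, OfficeNo, Project, Salary}: {JobTitle}⁺ ∩ {DeptID, HireDate, JobTitle, Location, OfficeNo, Project, Salary} = {HireDate, JobTitle, Salary}, not the whole set, so JobTitle -> HireDate, Salary violates BCNF; decompose into {HireDate, JobTitle, Salary} and {DeptID, JobTitle, Location, OfficeNo, Project}.
{HireDate, JobTitle, Salary}: every determinant is a superkey — BCNF.
Within {DeptID, JobTitle, Location, OfficeNo, Project}: {OfficeNo}⁺ ∩ {DeptID, JobTitle, Location, OfficeNo, Project} = {JobTitle, OfficeNo}, not the whole set, so OfficeNo -> JobTitle violates BCNF; decompose into {JobTitle, OfficeNo} and {DeptID, Location, OfficeNo, Project}.
{JobTitle, OfficeNo}: every determinant is a superkey — BCNF.
{DeptID, Location, OfficeNo, Project}: every determinant is a superkey — BCNF.

{DeptID, Location, OfficeNo, Project}; {HireDate, JobTitle, Salary}; {JobTitle, OfficeNo}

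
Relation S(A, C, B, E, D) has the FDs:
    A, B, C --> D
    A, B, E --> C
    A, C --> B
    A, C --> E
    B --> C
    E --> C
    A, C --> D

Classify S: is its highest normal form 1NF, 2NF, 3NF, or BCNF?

Candidate keys: {A, B}, {A, C}, {A, E}. Prime attributes: {A, B, C, E}.
For B --> C we have {B}⁺ = {B, C}; {B} is not a superkey, so BCNF fails.
Its right-hand attributes {C} are all prime, as are those of every other non-superkey FD — the relation is in 3NF.

3NF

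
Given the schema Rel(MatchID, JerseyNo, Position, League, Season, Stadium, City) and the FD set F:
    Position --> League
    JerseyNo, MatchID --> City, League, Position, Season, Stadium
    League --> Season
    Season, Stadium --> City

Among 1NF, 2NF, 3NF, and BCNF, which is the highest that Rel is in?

2NF

Candidate key: {JerseyNo, MatchID}. Prime attributes: {JerseyNo, MatchID}.
For Position --> League we have {Position}⁺ = {League, Position, Season}; {Position} is not a superkey, so BCNF fails.
Position --> League has non-prime {League} on the right and a non-superkey on the left, so 3NF fails.
Checking every proper subset of each key, none determines a non-prime attribute — 2NF is satisfied.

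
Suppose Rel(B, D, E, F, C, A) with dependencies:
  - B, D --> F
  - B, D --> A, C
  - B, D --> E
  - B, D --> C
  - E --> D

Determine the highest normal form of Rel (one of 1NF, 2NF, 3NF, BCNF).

Candidate keys: {B, D}, {B, E}. Prime attributes: {B, D, E}.
E --> D: {E}⁺ = {D, E}, which is not all of the attributes, so the left side is not a superkey — BCNF is violated.
But every attribute on its right side ({D}) is prime, and the same holds for every other non-superkey FD, so 3NF still holds.

3NF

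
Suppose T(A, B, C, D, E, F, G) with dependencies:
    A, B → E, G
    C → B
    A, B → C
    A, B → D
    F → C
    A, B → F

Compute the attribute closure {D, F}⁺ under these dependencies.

Start with {D, F}.
F → C applies; add {C} → now {C, D, F}.
C → B applies; add {B} → now {B, C, D, F}.
No further FD applies.

{B, C, D, F}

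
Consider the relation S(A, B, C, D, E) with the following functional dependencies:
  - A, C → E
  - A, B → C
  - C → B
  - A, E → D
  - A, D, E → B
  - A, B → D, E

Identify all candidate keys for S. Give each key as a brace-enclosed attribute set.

Attributes never on any right-hand side: {A} — every candidate key must contain it.
{A, B} is a candidate key since {A, B}⁺ = {A, B, C, D, E} covers every attribute.
{A, C} is a candidate key since {A, C}⁺ = {A, B, C, D, E} covers every attribute.
{A, E} is a candidate key since {A, E}⁺ = {A, B, C, D, E} covers every attribute.
Any other superkey properly contains one of these, so there are no further candidate keys.

{A, B}, {A, C}, {A, E}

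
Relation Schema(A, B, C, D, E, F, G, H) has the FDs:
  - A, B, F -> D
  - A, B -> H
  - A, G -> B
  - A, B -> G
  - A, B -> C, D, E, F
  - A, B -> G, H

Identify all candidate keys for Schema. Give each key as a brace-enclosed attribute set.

{A, B}, {A, G}

No FD produces {A}, so it must be in every candidate key.
{A, B}⁺ = {A, B, C, D, E, F, G, H} — all of the relation — so {A, B} is a candidate key.
{A, G}⁺ = {A, B, C, D, E, F, G, H} — all of the relation — so {A, G} is a candidate key.
Any other superkey properly contains one of these, so there are no further candidate keys.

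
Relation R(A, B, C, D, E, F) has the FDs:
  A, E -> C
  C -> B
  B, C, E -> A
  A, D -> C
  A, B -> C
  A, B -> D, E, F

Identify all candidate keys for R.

{A, B}, {A, C}, {A, D}, {A, E}, {C, E}

{A, B}⁺ = {A, B, C, D, E, F} — all of the relation — so {A, B} is a candidate key.
{A, C}⁺ = {A, B, C, D, E, F} — all of the relation — so {A, C} is a candidate key.
{A, D}⁺ = {A, B, C, D, E, F} — all of the relation — so {A, D} is a candidate key.
{A, E}⁺ = {A, B, C, D, E, F} — all of the relation — so {A, E} is a candidate key.
{C, E}⁺ = {A, B, C, D, E, F} — all of the relation — so {C, E} is a candidate key.
Any other superkey properly contains one of these, so there are no further candidate keys.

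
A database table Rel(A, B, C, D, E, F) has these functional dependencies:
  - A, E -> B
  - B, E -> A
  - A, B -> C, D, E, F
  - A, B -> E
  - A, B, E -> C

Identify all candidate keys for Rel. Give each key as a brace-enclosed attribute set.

Closure of {A, B} is {A, B, C, D, E, F}, the whole schema; {A, B} is a candidate key.
Closure of {A, E} is {A, B, C, D, E, F}, the whole schema; {A, E} is a candidate key.
Closure of {B, E} is {A, B, C, D, E, F}, the whole schema; {B, E} is a candidate key.
No proper subset of any of these is a key, and no other minimal superkey exists.

{A, B}, {A, E}, {B, E}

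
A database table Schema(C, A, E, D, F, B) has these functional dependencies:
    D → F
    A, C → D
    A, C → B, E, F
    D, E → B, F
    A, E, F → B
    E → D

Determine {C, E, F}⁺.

{B, C, D, E, F}

Start with {C, E, F}.
E → D applies; add {D} → now {C, D, E, F}.
D, E → B, F applies; add {B} → now {B, C, D, E, F}.
No further FD applies.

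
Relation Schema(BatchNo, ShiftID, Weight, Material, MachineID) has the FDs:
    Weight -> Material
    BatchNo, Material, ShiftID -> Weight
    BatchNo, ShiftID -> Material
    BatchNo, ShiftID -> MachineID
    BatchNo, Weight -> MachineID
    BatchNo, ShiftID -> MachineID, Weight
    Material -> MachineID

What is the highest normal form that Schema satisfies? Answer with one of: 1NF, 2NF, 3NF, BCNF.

Candidate key: {BatchNo, ShiftID}. Prime attributes: {BatchNo, ShiftID}.
For Weight -> Material we have {Weight}⁺ = {MachineID, Material, Weight}; {Weight} is not a superkey, so BCNF fails.
Weight -> Material determines the non-prime attribute {Material} from a non-superkey — 3NF is violated.
No non-prime attribute depends on a proper subset of any candidate key, so 2NF holds.

2NF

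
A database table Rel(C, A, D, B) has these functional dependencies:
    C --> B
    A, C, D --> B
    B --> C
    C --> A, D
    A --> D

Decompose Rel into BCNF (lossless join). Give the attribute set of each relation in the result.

{A, B, C}; {A, D}

Candidate keys of the original relation: {B}, {C}.
In {A, B, C, D}, {A} is not a superkey ({A}⁺ restricted to this set is {A, D}), so split on A --> D into {A, D} and {A, B, C}.
{A, D} has no BCNF violation.
{A, B, C} has no BCNF violation.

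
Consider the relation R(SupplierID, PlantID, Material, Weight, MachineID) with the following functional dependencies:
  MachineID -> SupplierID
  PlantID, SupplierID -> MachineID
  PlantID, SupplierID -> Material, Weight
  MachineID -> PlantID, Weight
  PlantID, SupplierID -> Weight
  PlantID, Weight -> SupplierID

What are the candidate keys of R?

{MachineID}, {PlantID, SupplierID}, {PlantID, Weight}

{MachineID}⁺ = {MachineID, Material, PlantID, SupplierID, Weight}, which is every attribute, so {MachineID} is a candidate key.
{PlantID, SupplierID}⁺ = {MachineID, Material, PlantID, SupplierID, Weight}, which is every attribute, so {PlantID, SupplierID} is a candidate key.
{PlantID, Weight}⁺ = {MachineID, Material, PlantID, SupplierID, Weight}, which is every attribute, so {PlantID, Weight} is a candidate key.
Any other superkey properly contains one of these, so there are no further candidate keys.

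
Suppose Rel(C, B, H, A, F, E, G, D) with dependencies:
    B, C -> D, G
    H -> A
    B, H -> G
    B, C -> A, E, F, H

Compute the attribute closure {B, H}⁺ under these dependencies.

{A, B, G, H}

Start with {B, H}.
H -> A applies; add {A} → now {A, B, H}.
B, H -> G applies; add {G} → now {A, B, G, H}.
No further FD applies.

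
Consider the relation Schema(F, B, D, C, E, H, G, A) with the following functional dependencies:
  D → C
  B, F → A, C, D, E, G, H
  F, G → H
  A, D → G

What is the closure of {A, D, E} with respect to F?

Start with {A, D, E}.
D → C applies; add {C} → now {A, C, D, E}.
A, D → G applies; add {G} → now {A, C, D, E, G}.
No further FD applies.

{A, C, D, E, G}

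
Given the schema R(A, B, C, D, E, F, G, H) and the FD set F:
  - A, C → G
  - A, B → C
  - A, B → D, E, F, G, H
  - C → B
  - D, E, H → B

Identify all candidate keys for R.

{A, B}, {A, C}, {A, D, E, H}

No FD produces {A}, so it must be in every candidate key.
{A, B}⁺ = {A, B, C, D, E, F, G, H} — all of the relation — so {A, B} is a candidate key.
{A, C}⁺ = {A, B, C, D, E, F, G, H} — all of the relation — so {A, C} is a candidate key.
{A, D, E, H}⁺ = {A, B, C, D, E, F, G, H} — all of the relation — so {A, D, E, H} is a candidate key.
Any other superkey properly contains one of these, so there are no further candidate keys.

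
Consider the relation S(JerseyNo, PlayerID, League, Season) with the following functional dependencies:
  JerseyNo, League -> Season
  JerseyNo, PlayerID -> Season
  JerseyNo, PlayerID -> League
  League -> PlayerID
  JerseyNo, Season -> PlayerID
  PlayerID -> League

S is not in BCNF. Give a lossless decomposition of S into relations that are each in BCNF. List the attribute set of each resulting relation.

Candidate keys of the original relation: {JerseyNo, League}, {JerseyNo, PlayerID}, {JerseyNo, Season}.
Within {JerseyNo, League, PlayerID, Season}: {League}⁺ ∩ {JerseyNo, League, PlayerID, Season} = {League, PlayerID}, not the whole set, so League -> PlayerID violates BCNF; decompose into {League, PlayerID} and {JerseyNo, League, Season}.
{League, PlayerID} is in BCNF.
{JerseyNo, League, Season} is in BCNF.

{JerseyNo, League, Season}; {League, PlayerID}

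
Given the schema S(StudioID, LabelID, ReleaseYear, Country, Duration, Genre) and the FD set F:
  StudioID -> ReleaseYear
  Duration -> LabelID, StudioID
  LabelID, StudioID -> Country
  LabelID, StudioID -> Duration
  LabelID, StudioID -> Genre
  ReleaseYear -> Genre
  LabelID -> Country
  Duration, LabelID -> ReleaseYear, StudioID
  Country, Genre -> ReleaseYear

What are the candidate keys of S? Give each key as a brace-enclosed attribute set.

{Duration}⁺ = {Country, Duration, Genre, LabelID, ReleaseYear, StudioID} — all of the relation — so {Duration} is a candidate key.
{LabelID, StudioID}⁺ = {Country, Duration, Genre, LabelID, ReleaseYear, StudioID} — all of the relation — so {LabelID, StudioID} is a candidate key.
Any other superkey properly contains one of these, so there are no further candidate keys.

{Duration}, {LabelID, StudioID}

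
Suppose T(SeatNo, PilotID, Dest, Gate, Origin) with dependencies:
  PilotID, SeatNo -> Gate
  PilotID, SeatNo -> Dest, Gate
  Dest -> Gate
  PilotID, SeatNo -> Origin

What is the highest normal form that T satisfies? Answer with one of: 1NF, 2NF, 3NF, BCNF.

Candidate key: {PilotID, SeatNo}. Prime attributes: {PilotID, SeatNo}.
Dest -> Gate breaks BCNF: {Dest}⁺ = {Dest, Gate}, so {Dest} is not a superkey.
Because {Gate} is non-prime and the left side of Dest -> Gate is not a superkey, the relation is not in 3NF.
No non-prime attribute depends on a proper subset of any candidate key, so 2NF holds.

2NF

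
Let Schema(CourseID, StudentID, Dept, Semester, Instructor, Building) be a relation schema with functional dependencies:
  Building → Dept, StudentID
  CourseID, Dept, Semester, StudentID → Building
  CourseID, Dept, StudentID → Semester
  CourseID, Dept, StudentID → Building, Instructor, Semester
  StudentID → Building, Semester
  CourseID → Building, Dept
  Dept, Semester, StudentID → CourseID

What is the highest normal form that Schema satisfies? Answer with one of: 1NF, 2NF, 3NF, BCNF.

BCNF

Candidate keys: {Building}, {CourseID}, {StudentID}. Prime attributes: {Building, CourseID, StudentID}.
Every FD has a superkey on the left, so the relation is in BCNF.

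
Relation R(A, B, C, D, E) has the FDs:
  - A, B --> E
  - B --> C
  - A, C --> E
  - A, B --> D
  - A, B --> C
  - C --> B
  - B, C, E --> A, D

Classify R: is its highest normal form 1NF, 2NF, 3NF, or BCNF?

3NF

Candidate keys: {A, B}, {A, C}, {B, E}, {C, E}. Prime attributes: {A, B, C, E}.
B --> C: {B}⁺ = {B, C}, which is not all of the attributes, so the left side is not a superkey — BCNF is violated.
But every attribute on its right side ({C}) is prime, and the same holds for every other non-superkey FD, so 3NF still holds.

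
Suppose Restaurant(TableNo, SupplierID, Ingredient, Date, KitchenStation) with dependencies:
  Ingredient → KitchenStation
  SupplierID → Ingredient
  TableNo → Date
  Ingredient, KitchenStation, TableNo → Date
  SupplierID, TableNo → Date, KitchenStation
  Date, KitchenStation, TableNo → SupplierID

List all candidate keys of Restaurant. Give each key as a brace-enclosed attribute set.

{Ingredient, TableNo}, {KitchenStation, TableNo}, {SupplierID, TableNo}

{TableNo} never appears on the right of any FD, so every key must include it.
{Ingredient, TableNo}⁺ = {Date, Ingredient, KitchenStation, SupplierID, TableNo}, which is every attribute, so {Ingredient, TableNo} is a candidate key.
{KitchenStation, TableNo}⁺ = {Date, Ingredient, KitchenStation, SupplierID, TableNo}, which is every attribute, so {KitchenStation, TableNo} is a candidate key.
{SupplierID, TableNo}⁺ = {Date, Ingredient, KitchenStation, SupplierID, TableNo}, which is every attribute, so {SupplierID, TableNo} is a candidate key.
These are minimal and exhaustive — every other superkey contains one of them.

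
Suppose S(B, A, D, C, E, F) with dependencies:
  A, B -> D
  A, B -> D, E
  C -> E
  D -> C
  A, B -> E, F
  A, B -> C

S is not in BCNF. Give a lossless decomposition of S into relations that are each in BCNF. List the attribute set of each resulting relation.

{A, B, D, F}; {C, D}; {C, E}

Candidate key of the original relation: {A, B}.
In {A, B, C, D, E, F}, {C} is not a superkey ({C}⁺ restricted to this set is {C, E}), so split on C -> E into {C, E} and {A, B, C, D, F}.
{C, E}: every determinant is a superkey — BCNF.
In {A, B, C, D, F}, {D} is not a superkey ({D}⁺ restricted to this set is {C, D}), so split on D -> C into {C, D} and {A, B, D, F}.
{C, D}: every determinant is a superkey — BCNF.
{A, B, D, F}: every determinant is a superkey — BCNF.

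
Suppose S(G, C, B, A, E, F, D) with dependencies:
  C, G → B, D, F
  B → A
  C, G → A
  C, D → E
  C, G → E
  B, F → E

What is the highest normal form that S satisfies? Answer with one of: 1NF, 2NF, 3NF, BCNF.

Candidate key: {C, G}. Prime attributes: {C, G}.
B → A breaks BCNF: {B}⁺ = {A, B}, so {B} is not a superkey.
Because {A} is non-prime and the left side of B → A is not a superkey, the relation is not in 3NF.
No proper subset of a key has a non-prime attribute in its closure, so there is no partial dependency; 2NF holds.

2NF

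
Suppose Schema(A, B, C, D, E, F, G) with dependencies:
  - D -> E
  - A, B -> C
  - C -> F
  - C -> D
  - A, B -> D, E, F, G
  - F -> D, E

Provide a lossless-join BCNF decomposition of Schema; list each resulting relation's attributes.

{A, B, C, G}; {C, F}; {D, E}; {D, F}

Candidate key of the original relation: {A, B}.
In {A, B, C, D, E, F, G}, {D} is not a superkey ({D}⁺ restricted to this set is {D, E}), so split on D -> E into {D, E} and {A, B, C, D, F, G}.
{D, E}: every determinant is a superkey — BCNF.
In {A, B, C, D, F, G}, {C} is not a superkey ({C}⁺ restricted to this set is {C, D, F}), so split on C -> D, F into {C, D, F} and {A, B, C, G}.
In {C, D, F}, {F} is not a superkey ({F}⁺ restricted to this set is {D, F}), so split on F -> D into {D, F} and {C, F}.
{D, F}: every determinant is a superkey — BCNF.
{C, F}: every determinant is a superkey — BCNF.
{A, B, C, G}: every determinant is a superkey — BCNF.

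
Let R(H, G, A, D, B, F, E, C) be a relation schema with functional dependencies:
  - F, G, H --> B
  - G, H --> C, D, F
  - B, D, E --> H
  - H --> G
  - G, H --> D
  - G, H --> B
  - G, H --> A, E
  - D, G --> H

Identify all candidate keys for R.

{H}⁺ = {A, B, C, D, E, F, G, H} — all of the relation — so {H} is a candidate key.
{D, G}⁺ = {A, B, C, D, E, F, G, H} — all of the relation — so {D, G} is a candidate key.
{B, D, E}⁺ = {A, B, C, D, E, F, G, H} — all of the relation — so {B, D, E} is a candidate key.
No proper subset of any of these is a key, and no other minimal superkey exists.

{B, D, E}, {D, G}, {H}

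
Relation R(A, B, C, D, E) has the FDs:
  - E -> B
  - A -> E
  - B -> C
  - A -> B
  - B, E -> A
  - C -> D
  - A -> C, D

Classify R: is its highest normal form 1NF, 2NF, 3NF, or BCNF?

2NF

Candidate keys: {A}, {E}. Prime attributes: {A, E}.
B -> C: {B}⁺ = {B, C, D}, which is not all of the attributes, so the left side is not a superkey — BCNF is violated.
B -> C has non-prime {C} on the right and a non-superkey on the left, so 3NF fails.
With only single-attribute keys there can be no partial dependency, so 2NF holds.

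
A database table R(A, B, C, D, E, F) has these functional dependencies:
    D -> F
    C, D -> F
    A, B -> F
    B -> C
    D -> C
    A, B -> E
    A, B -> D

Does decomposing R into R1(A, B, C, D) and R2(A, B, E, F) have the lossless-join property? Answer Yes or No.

Common attributes: {A, B}; their closure is {A, B, C, D, E, F}.
Since R1 ⊆ {A, B, C, D, E, F}, the intersection is a superkey of R1; the decomposition is lossless.

Yes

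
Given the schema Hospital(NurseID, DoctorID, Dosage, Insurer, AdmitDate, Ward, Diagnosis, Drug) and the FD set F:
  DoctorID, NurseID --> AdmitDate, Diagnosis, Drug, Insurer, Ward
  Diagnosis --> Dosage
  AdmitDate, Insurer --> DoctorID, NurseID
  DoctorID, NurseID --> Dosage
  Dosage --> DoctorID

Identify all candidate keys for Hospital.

Closure of {AdmitDate, Insurer} is {AdmitDate, Diagnosis, DoctorID, Dosage, Drug, Insurer, NurseID, Ward}, the whole schema; {AdmitDate, Insurer} is a candidate key.
Closure of {Diagnosis, NurseID} is {AdmitDate, Diagnosis, DoctorID, Dosage, Drug, Insurer, NurseID, Ward}, the whole schema; {Diagnosis, NurseID} is a candidate key.
Closure of {DoctorID, NurseID} is {AdmitDate, Diagnosis, DoctorID, Dosage, Drug, Insurer, NurseID, Ward}, the whole schema; {DoctorID, NurseID} is a candidate key.
Closure of {Dosage, NurseID} is {AdmitDate, Diagnosis, DoctorID, Dosage, Drug, Insurer, NurseID, Ward}, the whole schema; {Dosage, NurseID} is a candidate key.
No proper subset of any of these is a key, and no other minimal superkey exists.

{AdmitDate, Insurer}, {Diagnosis, NurseID}, {DoctorID, NurseID}, {Dosage, NurseID}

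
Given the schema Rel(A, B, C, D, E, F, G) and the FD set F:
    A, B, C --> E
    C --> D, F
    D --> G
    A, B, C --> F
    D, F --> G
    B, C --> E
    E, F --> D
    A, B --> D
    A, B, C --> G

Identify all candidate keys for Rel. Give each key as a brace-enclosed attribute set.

{A, B, C} never appear on the right of any FD, so every key must include all of them.
Closure of {A, B, C} is {A, B, C, D, E, F, G}, the whole schema; {A, B, C} is a candidate key.
No other minimal set has full closure, so this is the only candidate key.

{A, B, C}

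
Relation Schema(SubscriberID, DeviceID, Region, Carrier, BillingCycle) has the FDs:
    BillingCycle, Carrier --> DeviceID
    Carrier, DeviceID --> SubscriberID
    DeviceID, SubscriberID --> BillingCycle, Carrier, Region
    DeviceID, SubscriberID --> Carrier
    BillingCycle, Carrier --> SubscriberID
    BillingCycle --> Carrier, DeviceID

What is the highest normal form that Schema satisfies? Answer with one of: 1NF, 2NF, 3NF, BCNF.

BCNF

Candidate keys: {BillingCycle}, {Carrier, DeviceID}, {DeviceID, SubscriberID}. Prime attributes: {BillingCycle, Carrier, DeviceID, SubscriberID}.
Every FD has a superkey on the left, so the relation is in BCNF.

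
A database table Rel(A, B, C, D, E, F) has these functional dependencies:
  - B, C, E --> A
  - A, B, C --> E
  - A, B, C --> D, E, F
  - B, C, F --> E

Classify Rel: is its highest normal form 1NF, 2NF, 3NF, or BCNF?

Candidate keys: {A, B, C}, {B, C, E}, {B, C, F}. Prime attributes: {A, B, C, E, F}.
The left-hand side of every FD is a superkey, so BCNF is satisfied.

BCNF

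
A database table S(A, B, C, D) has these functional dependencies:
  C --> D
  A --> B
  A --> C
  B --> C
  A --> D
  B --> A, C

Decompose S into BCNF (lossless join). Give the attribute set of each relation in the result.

{A, B, C}; {C, D}

Candidate keys of the original relation: {A}, {B}.
In {A, B, C, D}, {C} is not a superkey ({C}⁺ restricted to this set is {C, D}), so split on C --> D into {C, D} and {A, B, C}.
{C, D}: every determinant is a superkey — BCNF.
{A, B, C}: every determinant is a superkey — BCNF.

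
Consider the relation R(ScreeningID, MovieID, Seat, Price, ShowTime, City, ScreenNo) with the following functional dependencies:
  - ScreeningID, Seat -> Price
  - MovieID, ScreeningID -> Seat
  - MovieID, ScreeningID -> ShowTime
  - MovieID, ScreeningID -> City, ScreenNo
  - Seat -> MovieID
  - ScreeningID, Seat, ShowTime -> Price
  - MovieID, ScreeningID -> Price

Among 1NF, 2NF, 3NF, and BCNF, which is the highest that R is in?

Candidate keys: {MovieID, ScreeningID}, {ScreeningID, Seat}. Prime attributes: {MovieID, ScreeningID, Seat}.
For Seat -> MovieID we have {Seat}⁺ = {MovieID, Seat}; {Seat} is not a superkey, so BCNF fails.
Its right-hand attributes {MovieID} are all prime, as are those of every other non-superkey FD — the relation is in 3NF.

3NF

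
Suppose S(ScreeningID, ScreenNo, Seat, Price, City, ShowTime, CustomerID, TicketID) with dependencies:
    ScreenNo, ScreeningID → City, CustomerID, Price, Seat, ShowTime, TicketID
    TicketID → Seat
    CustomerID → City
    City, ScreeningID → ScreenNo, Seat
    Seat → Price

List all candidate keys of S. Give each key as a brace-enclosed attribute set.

{ScreeningID} never appears on the right of any FD, so every key must include it.
{City, ScreeningID} is a candidate key since {City, ScreeningID}⁺ = {City, CustomerID, Price, ScreenNo, ScreeningID, Seat, ShowTime, TicketID} covers every attribute.
{CustomerID, ScreeningID} is a candidate key since {CustomerID, ScreeningID}⁺ = {City, CustomerID, Price, ScreenNo, ScreeningID, Seat, ShowTime, TicketID} covers every attribute.
{ScreenNo, ScreeningID} is a candidate key since {ScreenNo, ScreeningID}⁺ = {City, CustomerID, Price, ScreenNo, ScreeningID, Seat, ShowTime, TicketID} covers every attribute.
Any other superkey properly contains one of these, so there are no further candidate keys.

{City, ScreeningID}, {CustomerID, ScreeningID}, {ScreenNo, ScreeningID}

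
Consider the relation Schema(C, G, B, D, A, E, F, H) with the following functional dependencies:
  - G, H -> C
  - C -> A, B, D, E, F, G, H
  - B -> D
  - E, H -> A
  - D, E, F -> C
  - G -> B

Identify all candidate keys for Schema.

{B, E, F}, {C}, {D, E, F}, {E, F, G}, {G, H}

Closure of {C} is {A, B, C, D, E, F, G, H}, the whole schema; {C} is a candidate key.
Closure of {G, H} is {A, B, C, D, E, F, G, H}, the whole schema; {G, H} is a candidate key.
Closure of {B, E, F} is {A, B, C, D, E, F, G, H}, the whole schema; {B, E, F} is a candidate key.
Closure of {D, E, F} is {A, B, C, D, E, F, G, H}, the whole schema; {D, E, F} is a candidate key.
Closure of {E, F, G} is {A, B, C, D, E, F, G, H}, the whole schema; {E, F, G} is a candidate key.
No proper subset of any of these is a key, and no other minimal superkey exists.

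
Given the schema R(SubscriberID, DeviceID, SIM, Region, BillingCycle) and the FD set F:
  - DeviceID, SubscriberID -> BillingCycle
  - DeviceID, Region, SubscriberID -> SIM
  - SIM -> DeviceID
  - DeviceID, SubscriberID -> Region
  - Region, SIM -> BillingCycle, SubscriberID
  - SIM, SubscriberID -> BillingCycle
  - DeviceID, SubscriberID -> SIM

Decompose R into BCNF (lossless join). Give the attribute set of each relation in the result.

{BillingCycle, Region, SIM, SubscriberID}; {DeviceID, SIM}

Candidate keys of the original relation: {DeviceID, SubscriberID}, {Region, SIM}, {SIM, SubscriberID}.
Within {BillingCycle, DeviceID, Region, SIM, SubscriberID}: {SIM}⁺ ∩ {BillingCycle, DeviceID, Region, SIM, SubscriberID} = {DeviceID, SIM}, not the whole set, so SIM -> DeviceID violates BCNF; decompose into {DeviceID, SIM} and {BillingCycle, Region, SIM, SubscriberID}.
{DeviceID, SIM}: every determinant is a superkey — BCNF.
{BillingCycle, Region, SIM, SubscriberID}: every determinant is a superkey — BCNF.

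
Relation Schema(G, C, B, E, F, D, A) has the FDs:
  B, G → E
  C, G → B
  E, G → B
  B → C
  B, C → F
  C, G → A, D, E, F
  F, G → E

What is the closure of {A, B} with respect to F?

Start with {A, B}.
B → C applies; add {C} → now {A, B, C}.
B, C → F applies; add {F} → now {A, B, C, F}.
No further FD applies.

{A, B, C, F}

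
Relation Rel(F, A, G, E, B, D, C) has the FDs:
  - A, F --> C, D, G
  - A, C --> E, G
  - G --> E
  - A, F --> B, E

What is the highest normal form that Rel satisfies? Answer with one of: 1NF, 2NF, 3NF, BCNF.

Candidate key: {A, F}. Prime attributes: {A, F}.
For A, C --> E, G we have {A, C}⁺ = {A, C, E, G}; {A, C} is not a superkey, so BCNF fails.
A, C --> E, G has non-prime {E, G} on the right and a non-superkey on the left, so 3NF fails.
No proper subset of a key has a non-prime attribute in its closure, so there is no partial dependency; 2NF holds.

2NF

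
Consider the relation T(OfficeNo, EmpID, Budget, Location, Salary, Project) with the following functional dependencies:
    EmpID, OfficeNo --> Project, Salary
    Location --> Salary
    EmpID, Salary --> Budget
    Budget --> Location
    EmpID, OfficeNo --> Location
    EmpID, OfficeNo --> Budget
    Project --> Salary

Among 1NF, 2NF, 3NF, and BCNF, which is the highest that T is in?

Candidate key: {EmpID, OfficeNo}. Prime attributes: {EmpID, OfficeNo}.
Location --> Salary: {Location}⁺ = {Location, Salary}, which is not all of the attributes, so the left side is not a superkey — BCNF is violated.
Location --> Salary determines the non-prime attribute {Salary} from a non-superkey — 3NF is violated.
No proper subset of a key has a non-prime attribute in its closure, so there is no partial dependency; 2NF holds.

2NF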